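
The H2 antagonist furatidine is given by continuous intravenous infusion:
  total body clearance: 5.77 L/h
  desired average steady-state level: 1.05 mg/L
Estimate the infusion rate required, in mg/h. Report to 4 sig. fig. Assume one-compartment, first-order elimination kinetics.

6.059 mg/h

At steady state, infusion rate R₀ = Css × CL = 1.05 × 5.770 = 6.059 mg/h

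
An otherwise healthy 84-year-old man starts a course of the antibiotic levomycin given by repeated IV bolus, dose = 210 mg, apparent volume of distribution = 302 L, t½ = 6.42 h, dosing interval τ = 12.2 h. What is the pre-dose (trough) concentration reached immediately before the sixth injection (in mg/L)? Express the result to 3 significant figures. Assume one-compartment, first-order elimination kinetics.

0.254 mg/L

C₀ per dose = Dose / Vd = 210 / 302 = 0.6954 mg/L
k = ln2 / t½ = 0.693147 / 6.42 = 0.1080 h⁻¹
Fraction remaining after one interval: r = e^(−kτ) = e^(−0.1080 × 12.2) = 0.2678
Before dose 6, 5 doses have been given (aged 1τ, 2τ, 3τ, 4τ, 5τ).
C_trough = C₀ × (r + r² + … + r^5) = C₀ × r(1−r^5)/(1−r)
        = 0.6954 × 0.2678 × (1 − 0.001377) / (1 − 0.2678) = 0.2540 mg/L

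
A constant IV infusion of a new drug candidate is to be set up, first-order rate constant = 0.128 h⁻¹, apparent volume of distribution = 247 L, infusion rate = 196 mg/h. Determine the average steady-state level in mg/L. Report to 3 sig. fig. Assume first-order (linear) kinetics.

6.20 mg/L

CL = k × Vd = 0.1280 × 247 = 31.62 L/h
At steady state Css = R₀ / CL = 196 / 31.62 = 6.199 mg/L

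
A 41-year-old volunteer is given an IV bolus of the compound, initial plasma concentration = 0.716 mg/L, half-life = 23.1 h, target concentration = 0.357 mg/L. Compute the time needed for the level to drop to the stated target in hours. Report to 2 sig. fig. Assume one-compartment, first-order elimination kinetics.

23 h

k = ln2 / t½ = 0.693147 / 23.1 = 0.03001 h⁻¹
t = ln(C₀ / C) / k = ln(0.7160 / 0.357) / 0.03001
  = ln(2.006) / 0.03001 = 0.6961 / 0.03001 = 23.20 h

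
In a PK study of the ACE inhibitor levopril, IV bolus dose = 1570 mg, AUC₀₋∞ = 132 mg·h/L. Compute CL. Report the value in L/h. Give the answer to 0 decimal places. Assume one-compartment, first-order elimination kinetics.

12 L/h

CL = Dose / AUC = 1570 / 132 = 11.89 L/h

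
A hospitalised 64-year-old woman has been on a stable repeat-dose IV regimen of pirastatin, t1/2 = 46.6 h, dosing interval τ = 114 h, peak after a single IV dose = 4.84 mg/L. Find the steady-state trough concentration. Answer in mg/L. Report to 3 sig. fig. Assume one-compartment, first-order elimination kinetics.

k = ln2 / t½ = 0.693147 / 46.6 = 0.01487 h⁻¹
e^(−kτ) = e^(−0.01487 × 114) = 0.1836
Accumulation ratio R = 1 / (1 − e^(−kτ)) = 1 / (1 − 0.1836) = 1.225
Steady-state trough = C₀ × R × e^(−kτ) = 4.84 × 1.225 × 0.1836 = 1.089 mg/L

1.09 mg/L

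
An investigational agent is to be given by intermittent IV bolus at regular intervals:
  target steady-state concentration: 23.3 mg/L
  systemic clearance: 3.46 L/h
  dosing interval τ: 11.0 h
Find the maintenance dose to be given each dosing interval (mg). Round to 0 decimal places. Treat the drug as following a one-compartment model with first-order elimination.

At steady state, Dose/τ = Css × CL.
Dose = Css × CL × τ = 23.3 × 3.460 × 11.0 = 886.8 mg

887 mg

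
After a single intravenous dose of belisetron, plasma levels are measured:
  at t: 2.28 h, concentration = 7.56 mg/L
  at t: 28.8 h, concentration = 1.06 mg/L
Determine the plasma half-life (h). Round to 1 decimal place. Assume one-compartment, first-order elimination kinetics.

k = ln(C₁/C₂) / (t₂ − t₁) = ln(7.56/1.06) / (28.8 − 2.28)
  = 1.965 / 26.52 = 0.07410 h⁻¹
t½ = ln2 / k = 0.693147 / 0.07410 = 9.354 h

9.4 h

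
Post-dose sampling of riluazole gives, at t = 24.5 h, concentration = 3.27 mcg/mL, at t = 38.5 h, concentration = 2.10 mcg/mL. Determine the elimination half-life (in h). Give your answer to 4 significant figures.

k = ln(C₁/C₂) / (t₂ − t₁) = ln(3.27/2.10) / (38.5 − 24.5)
  = 0.4429 / 14.00 = 0.03164 h⁻¹
t½ = ln2 / k = 0.693147 / 0.03164 = 21.91 h

21.91 h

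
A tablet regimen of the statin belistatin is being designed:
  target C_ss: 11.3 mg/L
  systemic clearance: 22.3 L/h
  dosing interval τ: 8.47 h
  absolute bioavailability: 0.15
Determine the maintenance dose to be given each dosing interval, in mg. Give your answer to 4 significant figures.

At steady state, F × (Dose/τ) = Css × CL.
Dose = Css × CL × τ / F = 11.3 × 22.30 × 8.47 / 0.15 = 14230 mg

14230 mg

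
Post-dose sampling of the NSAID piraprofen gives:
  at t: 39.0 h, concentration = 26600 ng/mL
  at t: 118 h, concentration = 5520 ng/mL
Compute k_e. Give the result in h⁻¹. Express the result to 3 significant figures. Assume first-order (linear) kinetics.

0.0199 h⁻¹

k = ln(C₁/C₂) / (t₂ − t₁) = ln(26600/5520) / (118 − 39.0)
  = 1.573 / 79.00 = 0.01991 h⁻¹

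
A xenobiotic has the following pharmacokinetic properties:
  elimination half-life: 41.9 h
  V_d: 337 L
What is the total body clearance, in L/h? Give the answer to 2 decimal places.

5.57 L/h

k = ln2 / t½ = 0.693147 / 41.9 = 0.01654 h⁻¹
CL = k × Vd = 0.01654 × 337 = 5.574 L/h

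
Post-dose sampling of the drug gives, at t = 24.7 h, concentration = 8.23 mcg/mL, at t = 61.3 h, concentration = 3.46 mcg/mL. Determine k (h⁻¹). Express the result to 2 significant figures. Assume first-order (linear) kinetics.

k = ln(C₁/C₂) / (t₂ − t₁) = ln(8.23/3.46) / (61.3 − 24.7)
  = 0.8665 / 36.60 = 0.02367 h⁻¹

0.024 h⁻¹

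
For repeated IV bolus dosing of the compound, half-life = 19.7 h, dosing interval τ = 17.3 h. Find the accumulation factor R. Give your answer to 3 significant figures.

2.19

k = ln2 / t½ = 0.693147 / 19.7 = 0.03519 h⁻¹
e^(−kτ) = e^(−0.03519 × 17.3) = 0.5440
Accumulation ratio R = 1 / (1 − e^(−kτ)) = 1 / (1 − 0.5440) = 2.193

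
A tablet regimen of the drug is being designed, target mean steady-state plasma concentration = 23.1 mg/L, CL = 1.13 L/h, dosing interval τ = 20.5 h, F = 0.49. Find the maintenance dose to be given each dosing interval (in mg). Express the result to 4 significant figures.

1092 mg

At steady state, F × (Dose/τ) = Css × CL.
Dose = Css × CL × τ / F = 23.1 × 1.130 × 20.5 / 0.49 = 1092 mg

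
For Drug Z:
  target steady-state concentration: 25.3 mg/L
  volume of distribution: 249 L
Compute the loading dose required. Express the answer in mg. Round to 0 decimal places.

LD = Css × Vd = 25.3 × 249 = 6300 mg

6300 mg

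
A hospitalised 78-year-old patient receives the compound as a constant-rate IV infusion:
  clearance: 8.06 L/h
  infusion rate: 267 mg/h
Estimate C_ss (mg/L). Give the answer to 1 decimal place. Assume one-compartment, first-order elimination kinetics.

At steady state Css = R₀ / CL = 267 / 8.060 = 33.13 mg/L

33.1 mg/L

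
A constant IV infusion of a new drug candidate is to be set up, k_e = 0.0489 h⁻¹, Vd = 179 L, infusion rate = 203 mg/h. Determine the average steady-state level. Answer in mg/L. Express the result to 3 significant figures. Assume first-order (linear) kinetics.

23.2 mg/L

CL = k × Vd = 0.04890 × 179 = 8.753 L/h
At steady state Css = R₀ / CL = 203 / 8.753 = 23.19 mg/L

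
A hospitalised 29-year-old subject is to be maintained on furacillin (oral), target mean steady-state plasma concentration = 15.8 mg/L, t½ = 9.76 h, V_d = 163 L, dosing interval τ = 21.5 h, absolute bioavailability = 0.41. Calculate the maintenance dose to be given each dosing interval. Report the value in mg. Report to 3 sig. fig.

k = ln2 / t½ = 0.693147 / 9.76 = 0.07102 h⁻¹
CL = k × Vd = 0.07102 × 163 = 11.58 L/h
At steady state, F × (Dose/τ) = Css × CL.
Dose = Css × CL × τ / F = 15.8 × 11.58 × 21.5 / 0.41 = 9594 mg

9590 mg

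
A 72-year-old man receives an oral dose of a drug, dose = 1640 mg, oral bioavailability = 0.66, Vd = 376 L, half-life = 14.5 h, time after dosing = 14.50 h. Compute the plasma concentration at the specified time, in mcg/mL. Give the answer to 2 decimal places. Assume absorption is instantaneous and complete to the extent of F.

Amount reaching circulation = F × Dose = 0.66 × 1640 = 1082 mg
C₀ = F·Dose / Vd = 1082 / 376 = 2.878 mg/L
k = ln2 / t½ = 0.693147 / 14.5 = 0.04780 h⁻¹
t / t½ = 14.50 / 14.5 = 1 half-lives
C = C₀ × (1/2)^1 = 2.878 × 0.5000 = 1.439 mg/L
(1.439 mg/L = 1.439 mcg/mL)

1.44 mcg/mL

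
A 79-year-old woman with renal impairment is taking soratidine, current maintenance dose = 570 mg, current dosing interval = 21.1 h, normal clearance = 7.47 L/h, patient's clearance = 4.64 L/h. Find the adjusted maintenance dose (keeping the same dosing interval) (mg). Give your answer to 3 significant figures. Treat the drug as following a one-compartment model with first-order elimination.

354 mg

To keep the same average steady-state level, dosing rate must scale with clearance.
CL ratio = 4.64 / 7.47 = 0.6212
New dose (same interval) = 570 × 0.6212 = 354.1 mg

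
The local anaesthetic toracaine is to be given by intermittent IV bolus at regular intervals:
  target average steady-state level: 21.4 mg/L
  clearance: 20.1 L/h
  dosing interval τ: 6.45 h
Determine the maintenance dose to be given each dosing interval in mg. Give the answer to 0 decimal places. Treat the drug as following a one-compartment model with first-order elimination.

2774 mg

At steady state, Dose/τ = Css × CL.
Dose = Css × CL × τ = 21.4 × 20.10 × 6.45 = 2774 mg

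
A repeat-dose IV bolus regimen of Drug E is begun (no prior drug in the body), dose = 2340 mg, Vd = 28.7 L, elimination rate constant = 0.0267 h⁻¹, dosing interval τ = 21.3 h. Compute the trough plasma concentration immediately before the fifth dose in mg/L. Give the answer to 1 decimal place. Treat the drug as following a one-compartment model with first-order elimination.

95.5 mg/L

C₀ per dose = Dose / Vd = 2340 / 28.7 = 81.53 mg/L
Fraction remaining after one interval: r = e^(−kτ) = e^(−0.02670 × 21.3) = 0.5663
Before dose 5, 4 doses have been given (aged 1τ, 2τ, 3τ, 4τ).
C_trough = C₀ × (r + r² + … + r^4) = C₀ × r(1−r^4)/(1−r)
        = 81.53 × 0.5663 × (1 − 0.1028) / (1 − 0.5663) = 95.51 mg/L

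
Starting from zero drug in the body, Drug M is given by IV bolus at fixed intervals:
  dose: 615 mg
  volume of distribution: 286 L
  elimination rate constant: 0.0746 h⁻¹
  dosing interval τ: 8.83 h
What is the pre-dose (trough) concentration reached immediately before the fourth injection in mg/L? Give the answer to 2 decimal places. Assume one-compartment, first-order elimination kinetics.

1.99 mg/L

C₀ per dose = Dose / Vd = 615 / 286 = 2.150 mg/L
Fraction remaining after one interval: r = e^(−kτ) = e^(−0.07460 × 8.83) = 0.5175
Before dose 4, 3 doses have been given (aged 1τ, 2τ, 3τ).
C_trough = C₀ × (r + r² + … + r^3) = C₀ × r(1−r^3)/(1−r)
        = 2.150 × 0.5175 × (1 − 0.1386) / (1 − 0.5175) = 1.986 mg/L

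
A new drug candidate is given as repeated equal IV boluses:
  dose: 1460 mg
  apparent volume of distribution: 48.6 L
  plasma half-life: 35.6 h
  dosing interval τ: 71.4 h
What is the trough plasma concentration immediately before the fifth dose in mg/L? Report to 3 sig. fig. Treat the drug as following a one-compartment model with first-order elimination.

9.92 mg/L

C₀ per dose = Dose / Vd = 1460 / 48.6 = 30.04 mg/L
k = ln2 / t½ = 0.693147 / 35.6 = 0.01947 h⁻¹
Fraction remaining after one interval: r = e^(−kτ) = e^(−0.01947 × 71.4) = 0.2490
Before dose 5, 4 doses have been given (aged 1τ, 2τ, 3τ, 4τ).
C_trough = C₀ × (r + r² + … + r^4) = C₀ × r(1−r^4)/(1−r)
        = 30.04 × 0.2490 × (1 − 0.003844) / (1 − 0.2490) = 9.922 mg/L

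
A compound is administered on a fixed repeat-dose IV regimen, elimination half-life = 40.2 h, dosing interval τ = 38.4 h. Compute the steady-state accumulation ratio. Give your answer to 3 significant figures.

2.07

k = ln2 / t½ = 0.693147 / 40.2 = 0.01724 h⁻¹
e^(−kτ) = e^(−0.01724 × 38.4) = 0.5158
Accumulation ratio R = 1 / (1 − e^(−kτ)) = 1 / (1 − 0.5158) = 2.065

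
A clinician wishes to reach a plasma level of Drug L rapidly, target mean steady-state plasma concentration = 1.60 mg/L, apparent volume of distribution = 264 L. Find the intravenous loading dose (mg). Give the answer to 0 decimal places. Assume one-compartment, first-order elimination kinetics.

422 mg

LD = Css × Vd = 1.60 × 264 = 422.4 mg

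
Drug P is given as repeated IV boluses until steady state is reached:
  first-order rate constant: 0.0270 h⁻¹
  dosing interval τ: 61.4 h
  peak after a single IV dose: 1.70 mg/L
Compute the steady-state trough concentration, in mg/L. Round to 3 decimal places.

e^(−kτ) = e^(−0.02700 × 61.4) = 0.1906
Accumulation ratio R = 1 / (1 − e^(−kτ)) = 1 / (1 − 0.1906) = 1.235
Steady-state trough = C₀ × R × e^(−kτ) = 1.70 × 1.235 × 0.1906 = 0.4002 mg/L

0.400 mg/L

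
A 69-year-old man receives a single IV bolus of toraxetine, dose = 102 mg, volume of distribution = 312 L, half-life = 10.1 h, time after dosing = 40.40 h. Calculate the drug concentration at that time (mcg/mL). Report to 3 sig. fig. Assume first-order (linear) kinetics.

C₀ = Dose / Vd = 102.0 / 312 = 0.3269 mg/L
k = ln2 / t½ = 0.693147 / 10.1 = 0.06863 h⁻¹
t / t½ = 40.40 / 10.1 = 4 half-lives
C = C₀ × (1/2)^4 = 0.3269 × 0.06250 = 0.02043 mg/L
(0.02043 mg/L = 0.02043 mcg/mL)

0.0204 mcg/mL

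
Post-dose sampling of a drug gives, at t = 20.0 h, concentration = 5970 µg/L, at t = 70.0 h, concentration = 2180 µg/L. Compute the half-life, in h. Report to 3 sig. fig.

34.4 h

k = ln(C₁/C₂) / (t₂ − t₁) = ln(5970/2180) / (70.0 − 20.0)
  = 1.007 / 50.00 = 0.02014 h⁻¹
t½ = ln2 / k = 0.693147 / 0.02014 = 34.42 h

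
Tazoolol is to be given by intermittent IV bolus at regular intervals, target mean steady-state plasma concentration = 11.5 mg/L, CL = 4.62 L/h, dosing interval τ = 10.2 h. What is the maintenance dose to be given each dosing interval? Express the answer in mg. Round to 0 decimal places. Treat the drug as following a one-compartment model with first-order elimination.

At steady state, Dose/τ = Css × CL.
Dose = Css × CL × τ = 11.5 × 4.620 × 10.2 = 541.9 mg

542 mg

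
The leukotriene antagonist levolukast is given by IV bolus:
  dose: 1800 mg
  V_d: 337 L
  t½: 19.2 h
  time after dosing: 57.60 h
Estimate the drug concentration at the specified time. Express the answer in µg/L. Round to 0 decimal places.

668 µg/L

C₀ = Dose / Vd = 1800 / 337 = 5.341 mg/L
k = ln2 / t½ = 0.693147 / 19.2 = 0.03610 h⁻¹
t / t½ = 57.60 / 19.2 = 3 half-lives
C = C₀ × (1/2)^3 = 5.341 × 0.1250 = 0.6676 mg/L
Convert: 0.6676 mg/L × 1000 = 667.6 µg/L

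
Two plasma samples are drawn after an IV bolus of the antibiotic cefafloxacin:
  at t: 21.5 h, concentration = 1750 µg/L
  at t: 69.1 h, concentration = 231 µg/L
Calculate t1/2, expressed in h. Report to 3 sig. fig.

16.3 h

k = ln(C₁/C₂) / (t₂ − t₁) = ln(1750/231) / (69.1 − 21.5)
  = 2.025 / 47.60 = 0.04254 h⁻¹
t½ = ln2 / k = 0.693147 / 0.04254 = 16.29 h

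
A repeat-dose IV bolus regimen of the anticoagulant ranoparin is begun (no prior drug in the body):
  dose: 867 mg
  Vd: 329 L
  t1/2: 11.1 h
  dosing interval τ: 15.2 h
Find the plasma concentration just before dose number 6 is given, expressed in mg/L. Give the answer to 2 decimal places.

1.65 mg/L

C₀ per dose = Dose / Vd = 867 / 329 = 2.635 mg/L
k = ln2 / t½ = 0.693147 / 11.1 = 0.06245 h⁻¹
Fraction remaining after one interval: r = e^(−kτ) = e^(−0.06245 × 15.2) = 0.3870
Before dose 6, 5 doses have been given (aged 1τ, 2τ, 3τ, 4τ, 5τ).
C_trough = C₀ × (r + r² + … + r^5) = C₀ × r(1−r^5)/(1−r)
        = 2.635 × 0.3870 × (1 − 0.008681) / (1 − 0.3870) = 1.649 mg/L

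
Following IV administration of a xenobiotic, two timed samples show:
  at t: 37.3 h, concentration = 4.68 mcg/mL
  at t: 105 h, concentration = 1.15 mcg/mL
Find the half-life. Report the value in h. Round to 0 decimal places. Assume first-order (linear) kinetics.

k = ln(C₁/C₂) / (t₂ − t₁) = ln(4.68/1.15) / (105 − 37.3)
  = 1.404 / 67.70 = 0.02074 h⁻¹
t½ = ln2 / k = 0.693147 / 0.02074 = 33.42 h

33 h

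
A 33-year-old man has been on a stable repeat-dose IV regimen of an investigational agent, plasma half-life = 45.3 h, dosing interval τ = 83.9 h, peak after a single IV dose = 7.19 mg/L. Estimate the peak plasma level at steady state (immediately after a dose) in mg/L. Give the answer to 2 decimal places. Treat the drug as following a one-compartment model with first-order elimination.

9.94 mg/L

k = ln2 / t½ = 0.693147 / 45.3 = 0.01530 h⁻¹
e^(−kτ) = e^(−0.01530 × 83.9) = 0.2770
Accumulation ratio R = 1 / (1 − e^(−kτ)) = 1 / (1 − 0.2770) = 1.383
Steady-state peak = C₀ × R = 7.19 × 1.383 = 9.944 mg/L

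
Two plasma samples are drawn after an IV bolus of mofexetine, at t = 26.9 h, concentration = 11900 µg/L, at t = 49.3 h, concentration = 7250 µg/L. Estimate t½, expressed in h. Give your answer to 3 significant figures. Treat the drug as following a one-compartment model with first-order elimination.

k = ln(C₁/C₂) / (t₂ − t₁) = ln(11900/7250) / (49.3 − 26.9)
  = 0.4955 / 22.40 = 0.02212 h⁻¹
t½ = ln2 / k = 0.693147 / 0.02212 = 31.34 h

31.3 h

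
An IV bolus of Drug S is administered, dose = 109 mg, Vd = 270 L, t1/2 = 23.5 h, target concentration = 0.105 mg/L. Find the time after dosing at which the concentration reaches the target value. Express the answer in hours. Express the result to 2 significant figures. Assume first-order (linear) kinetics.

46 h

C₀ = Dose / Vd = 109.0 / 270 = 0.4037 mg/L
k = ln2 / t½ = 0.693147 / 23.5 = 0.02950 h⁻¹
t = ln(C₀ / C) / k = ln(0.4037 / 0.105) / 0.02950
  = ln(3.845) / 0.02950 = 1.347 / 0.02950 = 45.66 h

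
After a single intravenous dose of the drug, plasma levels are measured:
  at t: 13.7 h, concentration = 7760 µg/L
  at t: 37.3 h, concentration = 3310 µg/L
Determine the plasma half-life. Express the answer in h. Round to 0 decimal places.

19 h

k = ln(C₁/C₂) / (t₂ − t₁) = ln(7760/3310) / (37.3 − 13.7)
  = 0.8520 / 23.60 = 0.03610 h⁻¹
t½ = ln2 / k = 0.693147 / 0.03610 = 19.20 h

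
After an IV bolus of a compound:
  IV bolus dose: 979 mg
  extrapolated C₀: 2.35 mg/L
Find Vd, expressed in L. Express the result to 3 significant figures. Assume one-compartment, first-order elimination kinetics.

417 L

Vd = Dose / C₀ = 979.0 / 2.35 = 416.6 L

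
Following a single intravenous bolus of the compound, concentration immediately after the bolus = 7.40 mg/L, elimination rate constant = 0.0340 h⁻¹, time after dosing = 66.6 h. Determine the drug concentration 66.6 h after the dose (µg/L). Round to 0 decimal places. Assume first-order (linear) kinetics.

769 µg/L

C = C₀ · e^(−k·t) = 7.400 × e^(−0.03400 × 66.6)
  = 7.400 × 0.1039 = 0.7689 mg/L
Convert: 0.7689 mg/L × 1000 = 768.9 µg/L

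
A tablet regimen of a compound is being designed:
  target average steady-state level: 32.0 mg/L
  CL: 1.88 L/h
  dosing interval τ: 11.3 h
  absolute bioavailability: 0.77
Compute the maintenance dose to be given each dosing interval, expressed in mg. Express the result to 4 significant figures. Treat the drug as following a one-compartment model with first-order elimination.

At steady state, F × (Dose/τ) = Css × CL.
Dose = Css × CL × τ / F = 32.0 × 1.880 × 11.3 / 0.77 = 882.9 mg

882.9 mg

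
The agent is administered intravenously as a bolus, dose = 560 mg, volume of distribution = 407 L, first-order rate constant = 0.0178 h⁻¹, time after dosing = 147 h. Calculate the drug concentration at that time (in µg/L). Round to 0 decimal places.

C₀ = Dose / Vd = 560.0 / 407 = 1.376 mg/L
C = C₀ · e^(−k·t) = 1.376 × e^(−0.01780 × 147)
  = 1.376 × 0.07305 = 0.1005 mg/L
Convert: 0.1005 mg/L × 1000 = 100.5 µg/L

101 µg/L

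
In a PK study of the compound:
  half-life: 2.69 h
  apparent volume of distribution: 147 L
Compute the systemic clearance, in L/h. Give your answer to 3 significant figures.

37.9 L/h

k = ln2 / t½ = 0.693147 / 2.69 = 0.2577 h⁻¹
CL = k × Vd = 0.2577 × 147 = 37.88 L/h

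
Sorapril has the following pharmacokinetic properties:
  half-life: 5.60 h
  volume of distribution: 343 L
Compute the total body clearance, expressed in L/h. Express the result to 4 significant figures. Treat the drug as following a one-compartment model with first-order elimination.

k = ln2 / t½ = 0.693147 / 5.60 = 0.1238 h⁻¹
CL = k × Vd = 0.1238 × 343 = 42.46 L/h

42.46 L/h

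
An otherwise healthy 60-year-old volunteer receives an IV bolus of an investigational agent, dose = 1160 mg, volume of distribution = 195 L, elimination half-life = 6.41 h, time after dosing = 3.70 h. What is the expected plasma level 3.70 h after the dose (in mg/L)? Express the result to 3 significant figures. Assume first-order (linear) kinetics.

3.99 mg/L

C₀ = Dose / Vd = 1160 / 195 = 5.949 mg/L
k = ln2 / t½ = 0.693147 / 6.41 = 0.1081 h⁻¹
C = C₀ · e^(−k·t) = 5.949 × e^(−0.1081 × 3.70)
  = 5.949 × 0.6703 = 3.988 mg/L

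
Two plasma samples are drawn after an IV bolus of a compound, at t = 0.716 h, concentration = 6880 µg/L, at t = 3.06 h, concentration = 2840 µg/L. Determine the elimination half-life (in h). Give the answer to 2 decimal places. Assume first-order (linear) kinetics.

1.84 h

k = ln(C₁/C₂) / (t₂ − t₁) = ln(6880/2840) / (3.06 − 0.716)
  = 0.8848 / 2.344 = 0.3775 h⁻¹
t½ = ln2 / k = 0.693147 / 0.3775 = 1.836 h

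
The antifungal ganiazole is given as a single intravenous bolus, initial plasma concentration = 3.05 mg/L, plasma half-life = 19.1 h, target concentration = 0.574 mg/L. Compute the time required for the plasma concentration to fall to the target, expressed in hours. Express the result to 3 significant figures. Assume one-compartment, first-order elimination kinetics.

46.0 h

k = ln2 / t½ = 0.693147 / 19.1 = 0.03629 h⁻¹
t = ln(C₀ / C) / k = ln(3.050 / 0.574) / 0.03629
  = ln(5.314) / 0.03629 = 1.670 / 0.03629 = 46.02 h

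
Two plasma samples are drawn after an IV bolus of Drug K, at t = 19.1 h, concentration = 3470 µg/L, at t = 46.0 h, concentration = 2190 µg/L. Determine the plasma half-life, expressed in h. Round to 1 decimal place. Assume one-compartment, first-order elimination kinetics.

k = ln(C₁/C₂) / (t₂ − t₁) = ln(3470/2190) / (46.0 − 19.1)
  = 0.4603 / 26.90 = 0.01711 h⁻¹
t½ = ln2 / k = 0.693147 / 0.01711 = 40.51 h

40.5 h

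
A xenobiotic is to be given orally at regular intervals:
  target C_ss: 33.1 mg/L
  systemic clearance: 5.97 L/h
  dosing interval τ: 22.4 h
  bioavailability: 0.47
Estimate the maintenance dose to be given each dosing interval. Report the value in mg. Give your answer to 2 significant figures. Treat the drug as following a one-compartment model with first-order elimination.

9400 mg

At steady state, F × (Dose/τ) = Css × CL.
Dose = Css × CL × τ / F = 33.1 × 5.970 × 22.4 / 0.47 = 9418 mg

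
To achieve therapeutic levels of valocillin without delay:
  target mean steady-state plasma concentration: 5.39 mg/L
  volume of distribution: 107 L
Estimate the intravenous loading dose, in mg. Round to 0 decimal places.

LD = Css × Vd = 5.39 × 107 = 576.7 mg

577 mg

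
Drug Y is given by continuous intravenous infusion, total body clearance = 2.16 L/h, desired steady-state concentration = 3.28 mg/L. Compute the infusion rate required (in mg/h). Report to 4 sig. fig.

At steady state, infusion rate R₀ = Css × CL = 3.28 × 2.160 = 7.085 mg/h

7.085 mg/h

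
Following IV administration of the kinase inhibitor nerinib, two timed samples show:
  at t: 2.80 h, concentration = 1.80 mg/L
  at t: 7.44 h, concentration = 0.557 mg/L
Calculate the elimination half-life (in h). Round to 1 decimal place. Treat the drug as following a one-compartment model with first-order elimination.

k = ln(C₁/C₂) / (t₂ − t₁) = ln(1.80/0.557) / (7.44 − 2.80)
  = 1.173 / 4.640 = 0.2528 h⁻¹
t½ = ln2 / k = 0.693147 / 0.2528 = 2.742 h

2.7 h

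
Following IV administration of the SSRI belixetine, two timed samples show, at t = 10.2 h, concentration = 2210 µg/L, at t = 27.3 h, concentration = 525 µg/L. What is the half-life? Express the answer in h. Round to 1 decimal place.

8.2 h

k = ln(C₁/C₂) / (t₂ − t₁) = ln(2210/525) / (27.3 − 10.2)
  = 1.437 / 17.10 = 0.08404 h⁻¹
t½ = ln2 / k = 0.693147 / 0.08404 = 8.248 h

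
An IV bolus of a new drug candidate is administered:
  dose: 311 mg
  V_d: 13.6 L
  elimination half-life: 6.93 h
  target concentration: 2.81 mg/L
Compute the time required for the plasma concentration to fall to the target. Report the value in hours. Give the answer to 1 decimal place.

C₀ = Dose / Vd = 311.0 / 13.6 = 22.87 mg/L
k = ln2 / t½ = 0.693147 / 6.93 = 0.1000 h⁻¹
t = ln(C₀ / C) / k = ln(22.87 / 2.81) / 0.1000
  = ln(8.139) / 0.1000 = 2.097 / 0.1000 = 20.97 h

21.0 h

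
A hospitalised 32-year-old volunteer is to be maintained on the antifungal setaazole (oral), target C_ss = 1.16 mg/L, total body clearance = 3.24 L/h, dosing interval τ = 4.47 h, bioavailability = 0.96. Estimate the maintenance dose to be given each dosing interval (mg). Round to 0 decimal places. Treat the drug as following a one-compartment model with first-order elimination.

At steady state, F × (Dose/τ) = Css × CL.
Dose = Css × CL × τ / F = 1.16 × 3.240 × 4.47 / 0.96 = 17.50 mg

18 mg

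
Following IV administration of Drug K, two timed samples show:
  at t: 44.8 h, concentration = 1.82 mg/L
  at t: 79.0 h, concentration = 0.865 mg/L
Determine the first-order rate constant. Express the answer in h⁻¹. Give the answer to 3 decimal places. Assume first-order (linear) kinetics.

0.022 h⁻¹

k = ln(C₁/C₂) / (t₂ − t₁) = ln(1.82/0.865) / (79.0 − 44.8)
  = 0.7439 / 34.20 = 0.02175 h⁻¹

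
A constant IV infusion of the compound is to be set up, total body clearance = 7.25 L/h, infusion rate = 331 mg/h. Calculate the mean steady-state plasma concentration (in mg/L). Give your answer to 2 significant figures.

At steady state Css = R₀ / CL = 331 / 7.250 = 45.66 mg/L

46 mg/L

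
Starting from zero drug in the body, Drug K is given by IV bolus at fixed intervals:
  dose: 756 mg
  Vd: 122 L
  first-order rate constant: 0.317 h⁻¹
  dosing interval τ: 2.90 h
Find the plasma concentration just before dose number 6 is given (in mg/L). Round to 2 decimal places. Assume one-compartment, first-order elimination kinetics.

C₀ per dose = Dose / Vd = 756 / 122 = 6.197 mg/L
Fraction remaining after one interval: r = e^(−kτ) = e^(−0.3170 × 2.90) = 0.3988
Before dose 6, 5 doses have been given (aged 1τ, 2τ, 3τ, 4τ, 5τ).
C_trough = C₀ × (r + r² + … + r^5) = C₀ × r(1−r^5)/(1−r)
        = 6.197 × 0.3988 × (1 − 0.01009) / (1 − 0.3988) = 4.069 mg/L

4.07 mg/L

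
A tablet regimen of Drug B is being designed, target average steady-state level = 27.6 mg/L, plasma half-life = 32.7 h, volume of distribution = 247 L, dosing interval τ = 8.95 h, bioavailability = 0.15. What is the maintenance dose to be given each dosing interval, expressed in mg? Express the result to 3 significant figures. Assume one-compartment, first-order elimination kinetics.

8620 mg

k = ln2 / t½ = 0.693147 / 32.7 = 0.02120 h⁻¹
CL = k × Vd = 0.02120 × 247 = 5.236 L/h
At steady state, F × (Dose/τ) = Css × CL.
Dose = Css × CL × τ / F = 27.6 × 5.236 × 8.95 / 0.15 = 8623 mg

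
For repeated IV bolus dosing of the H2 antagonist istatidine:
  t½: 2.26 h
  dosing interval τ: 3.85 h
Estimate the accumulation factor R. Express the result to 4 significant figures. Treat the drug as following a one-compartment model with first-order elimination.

k = ln2 / t½ = 0.693147 / 2.26 = 0.3067 h⁻¹
e^(−kτ) = e^(−0.3067 × 3.85) = 0.3070
Accumulation ratio R = 1 / (1 − e^(−kτ)) = 1 / (1 − 0.3070) = 1.443

1.443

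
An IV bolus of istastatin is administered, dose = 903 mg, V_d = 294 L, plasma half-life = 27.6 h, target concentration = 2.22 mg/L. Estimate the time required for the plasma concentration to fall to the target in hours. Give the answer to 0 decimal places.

C₀ = Dose / Vd = 903.0 / 294 = 3.071 mg/L
k = ln2 / t½ = 0.693147 / 27.6 = 0.02511 h⁻¹
t = ln(C₀ / C) / k = ln(3.071 / 2.22) / 0.02511
  = ln(1.383) / 0.02511 = 0.3243 / 0.02511 = 12.92 h

13 h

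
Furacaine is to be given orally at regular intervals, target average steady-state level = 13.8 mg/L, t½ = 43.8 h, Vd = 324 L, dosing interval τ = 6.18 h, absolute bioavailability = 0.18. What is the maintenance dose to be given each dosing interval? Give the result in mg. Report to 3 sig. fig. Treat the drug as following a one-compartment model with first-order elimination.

k = ln2 / t½ = 0.693147 / 43.8 = 0.01583 h⁻¹
CL = k × Vd = 0.01583 × 324 = 5.129 L/h
At steady state, F × (Dose/τ) = Css × CL.
Dose = Css × CL × τ / F = 13.8 × 5.129 × 6.18 / 0.18 = 2430 mg

2430 mg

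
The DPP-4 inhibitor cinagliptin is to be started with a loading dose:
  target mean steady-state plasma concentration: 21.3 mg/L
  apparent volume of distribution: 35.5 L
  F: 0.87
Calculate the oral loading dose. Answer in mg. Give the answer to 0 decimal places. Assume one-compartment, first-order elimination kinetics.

869 mg

LD = Css × Vd / F = 21.3 × 35.5 / 0.87 = 869.1 mg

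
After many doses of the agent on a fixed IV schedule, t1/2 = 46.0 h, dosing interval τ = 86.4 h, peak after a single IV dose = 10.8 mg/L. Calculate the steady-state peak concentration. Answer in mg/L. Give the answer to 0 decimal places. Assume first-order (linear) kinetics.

15 mg/L

k = ln2 / t½ = 0.693147 / 46.0 = 0.01507 h⁻¹
e^(−kτ) = e^(−0.01507 × 86.4) = 0.2720
Accumulation ratio R = 1 / (1 − e^(−kτ)) = 1 / (1 − 0.2720) = 1.374
Steady-state peak = C₀ × R = 10.8 × 1.374 = 14.84 mg/L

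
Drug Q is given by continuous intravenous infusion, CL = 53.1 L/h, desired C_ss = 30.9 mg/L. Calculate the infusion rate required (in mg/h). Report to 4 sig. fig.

1641 mg/h

At steady state, infusion rate R₀ = Css × CL = 30.9 × 53.10 = 1641 mg/h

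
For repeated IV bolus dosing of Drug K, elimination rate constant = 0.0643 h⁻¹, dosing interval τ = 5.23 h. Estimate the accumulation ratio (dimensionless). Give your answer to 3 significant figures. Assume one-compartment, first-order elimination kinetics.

3.50

e^(−kτ) = e^(−0.06430 × 5.23) = 0.7144
Accumulation ratio R = 1 / (1 − e^(−kτ)) = 1 / (1 − 0.7144) = 3.501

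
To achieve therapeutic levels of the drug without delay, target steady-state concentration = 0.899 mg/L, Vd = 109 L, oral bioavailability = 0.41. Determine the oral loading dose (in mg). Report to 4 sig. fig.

LD = Css × Vd / F = 0.899 × 109 / 0.41 = 239.0 mg

239.0 mg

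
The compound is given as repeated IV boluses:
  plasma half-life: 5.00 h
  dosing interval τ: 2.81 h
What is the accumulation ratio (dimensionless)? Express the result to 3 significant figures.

3.10

k = ln2 / t½ = 0.693147 / 5.00 = 0.1386 h⁻¹
e^(−kτ) = e^(−0.1386 × 2.81) = 0.6774
Accumulation ratio R = 1 / (1 − e^(−kτ)) = 1 / (1 − 0.6774) = 3.100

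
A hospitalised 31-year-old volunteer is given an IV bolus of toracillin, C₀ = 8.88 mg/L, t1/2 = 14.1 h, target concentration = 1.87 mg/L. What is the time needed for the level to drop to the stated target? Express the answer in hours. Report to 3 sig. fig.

k = ln2 / t½ = 0.693147 / 14.1 = 0.04916 h⁻¹
t = ln(C₀ / C) / k = ln(8.880 / 1.87) / 0.04916
  = ln(4.749) / 0.04916 = 1.558 / 0.04916 = 31.69 h

31.7 h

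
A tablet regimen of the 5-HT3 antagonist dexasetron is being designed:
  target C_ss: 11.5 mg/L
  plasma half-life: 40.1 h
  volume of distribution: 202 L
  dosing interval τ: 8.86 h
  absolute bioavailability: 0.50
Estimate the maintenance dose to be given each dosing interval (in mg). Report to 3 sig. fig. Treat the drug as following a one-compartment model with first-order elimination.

712 mg

k = ln2 / t½ = 0.693147 / 40.1 = 0.01729 h⁻¹
CL = k × Vd = 0.01729 × 202 = 3.493 L/h
At steady state, F × (Dose/τ) = Css × CL.
Dose = Css × CL × τ / F = 11.5 × 3.493 × 8.86 / 0.50 = 711.8 mg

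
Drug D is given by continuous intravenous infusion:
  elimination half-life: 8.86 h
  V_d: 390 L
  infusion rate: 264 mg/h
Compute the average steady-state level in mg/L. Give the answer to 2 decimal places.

k = ln2 / t½ = 0.693147 / 8.86 = 0.07823 h⁻¹
CL = k × Vd = 0.07823 × 390 = 30.51 L/h
At steady state Css = R₀ / CL = 264 / 30.51 = 8.653 mg/L

8.65 mg/L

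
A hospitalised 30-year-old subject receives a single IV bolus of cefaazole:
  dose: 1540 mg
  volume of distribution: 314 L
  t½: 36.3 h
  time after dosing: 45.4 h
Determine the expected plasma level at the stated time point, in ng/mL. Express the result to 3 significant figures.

C₀ = Dose / Vd = 1540 / 314 = 4.904 mg/L
k = ln2 / t½ = 0.693147 / 36.3 = 0.01909 h⁻¹
C = C₀ · e^(−k·t) = 4.904 × e^(−0.01909 × 45.4)
  = 4.904 × 0.4203 = 2.061 mg/L
Convert: 2.061 mg/L × 1000 = 2061 ng/mL

2060 ng/mL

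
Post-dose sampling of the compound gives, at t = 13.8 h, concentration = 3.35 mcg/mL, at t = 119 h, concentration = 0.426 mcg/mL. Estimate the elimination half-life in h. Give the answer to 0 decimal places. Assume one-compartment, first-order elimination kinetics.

k = ln(C₁/C₂) / (t₂ − t₁) = ln(3.35/0.426) / (119 − 13.8)
  = 2.062 / 105.2 = 0.01960 h⁻¹
t½ = ln2 / k = 0.693147 / 0.01960 = 35.36 h

35 h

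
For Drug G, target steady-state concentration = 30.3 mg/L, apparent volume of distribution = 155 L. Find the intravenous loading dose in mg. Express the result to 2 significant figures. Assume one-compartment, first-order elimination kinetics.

LD = Css × Vd = 30.3 × 155 = 4697 mg

4700 mg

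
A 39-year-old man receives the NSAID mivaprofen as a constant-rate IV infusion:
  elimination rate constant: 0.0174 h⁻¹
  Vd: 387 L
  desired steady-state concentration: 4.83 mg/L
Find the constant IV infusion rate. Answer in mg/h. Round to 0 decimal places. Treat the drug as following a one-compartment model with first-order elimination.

33 mg/h

CL = k × Vd = 0.01740 × 387 = 6.734 L/h
At steady state, infusion rate R₀ = Css × CL = 4.83 × 6.734 = 32.53 mg/h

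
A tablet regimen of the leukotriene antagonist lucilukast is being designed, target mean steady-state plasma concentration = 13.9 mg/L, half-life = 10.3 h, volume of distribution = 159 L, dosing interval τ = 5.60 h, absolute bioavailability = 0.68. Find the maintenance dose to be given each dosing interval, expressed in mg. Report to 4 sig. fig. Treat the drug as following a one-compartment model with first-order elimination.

1225 mg

k = ln2 / t½ = 0.693147 / 10.3 = 0.06730 h⁻¹
CL = k × Vd = 0.06730 × 159 = 10.70 L/h
At steady state, F × (Dose/τ) = Css × CL.
Dose = Css × CL × τ / F = 13.9 × 10.70 × 5.60 / 0.68 = 1225 mg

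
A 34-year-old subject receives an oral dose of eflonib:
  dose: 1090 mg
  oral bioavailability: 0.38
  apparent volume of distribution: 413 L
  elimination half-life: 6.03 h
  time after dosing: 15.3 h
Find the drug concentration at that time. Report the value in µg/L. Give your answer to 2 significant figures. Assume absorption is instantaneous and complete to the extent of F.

170 µg/L

Amount reaching circulation = F × Dose = 0.38 × 1090 = 414.2 mg
C₀ = F·Dose / Vd = 414.2 / 413 = 1.003 mg/L
k = ln2 / t½ = 0.693147 / 6.03 = 0.1149 h⁻¹
C = C₀ · e^(−k·t) = 1.003 × e^(−0.1149 × 15.3)
  = 1.003 × 0.1724 = 0.1729 mg/L
Convert: 0.1729 mg/L × 1000 = 172.9 µg/L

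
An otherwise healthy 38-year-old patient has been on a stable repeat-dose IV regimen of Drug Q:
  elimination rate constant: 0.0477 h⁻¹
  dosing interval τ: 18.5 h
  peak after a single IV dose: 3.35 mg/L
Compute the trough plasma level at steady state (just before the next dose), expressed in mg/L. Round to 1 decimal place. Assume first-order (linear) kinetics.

2.4 mg/L

e^(−kτ) = e^(−0.04770 × 18.5) = 0.4138
Accumulation ratio R = 1 / (1 − e^(−kτ)) = 1 / (1 − 0.4138) = 1.706
Steady-state trough = C₀ × R × e^(−kτ) = 3.35 × 1.706 × 0.4138 = 2.365 mg/L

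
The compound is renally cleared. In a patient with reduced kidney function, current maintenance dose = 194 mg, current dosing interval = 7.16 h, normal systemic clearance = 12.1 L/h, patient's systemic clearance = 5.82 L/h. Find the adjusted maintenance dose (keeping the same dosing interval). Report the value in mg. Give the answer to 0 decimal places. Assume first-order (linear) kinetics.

To keep the same average steady-state level, dosing rate must scale with clearance.
CL ratio = 5.82 / 12.1 = 0.4810
New dose (same interval) = 194 × 0.4810 = 93.31 mg

93 mg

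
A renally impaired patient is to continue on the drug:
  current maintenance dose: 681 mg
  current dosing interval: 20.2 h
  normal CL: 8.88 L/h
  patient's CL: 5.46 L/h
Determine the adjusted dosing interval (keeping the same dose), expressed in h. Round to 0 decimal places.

To keep the same average steady-state level, dosing rate must scale with clearance.
CL ratio = 5.46 / 8.88 = 0.6149
New interval (same dose) = 20.2 / 0.6149 = 32.85 h

33 h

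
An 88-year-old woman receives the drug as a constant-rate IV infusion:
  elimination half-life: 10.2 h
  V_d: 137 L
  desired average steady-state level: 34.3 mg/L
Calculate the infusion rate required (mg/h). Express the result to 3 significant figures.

k = ln2 / t½ = 0.693147 / 10.2 = 0.06796 h⁻¹
CL = k × Vd = 0.06796 × 137 = 9.311 L/h
At steady state, infusion rate R₀ = Css × CL = 34.3 × 9.311 = 319.4 mg/h

319 mg/h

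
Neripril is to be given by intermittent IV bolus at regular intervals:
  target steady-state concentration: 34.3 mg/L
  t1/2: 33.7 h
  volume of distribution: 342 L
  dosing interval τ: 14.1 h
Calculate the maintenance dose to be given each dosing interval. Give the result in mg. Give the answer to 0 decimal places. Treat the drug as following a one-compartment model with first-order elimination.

k = ln2 / t½ = 0.693147 / 33.7 = 0.02057 h⁻¹
CL = k × Vd = 0.02057 × 342 = 7.035 L/h
At steady state, Dose/τ = Css × CL.
Dose = Css × CL × τ = 34.3 × 7.035 × 14.1 = 3402 mg

3402 mg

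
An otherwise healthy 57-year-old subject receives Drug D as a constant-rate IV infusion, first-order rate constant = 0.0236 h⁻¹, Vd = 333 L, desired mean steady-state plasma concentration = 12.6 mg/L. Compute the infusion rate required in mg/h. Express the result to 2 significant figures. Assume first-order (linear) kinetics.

99 mg/h

CL = k × Vd = 0.02360 × 333 = 7.859 L/h
At steady state, infusion rate R₀ = Css × CL = 12.6 × 7.859 = 99.02 mg/h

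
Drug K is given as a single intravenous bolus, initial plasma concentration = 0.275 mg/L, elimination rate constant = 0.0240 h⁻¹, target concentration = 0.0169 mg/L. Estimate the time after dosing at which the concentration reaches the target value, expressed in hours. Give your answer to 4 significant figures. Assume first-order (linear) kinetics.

116.2 h

t = ln(C₀ / C) / k = ln(0.2750 / 0.0169) / 0.02400
  = ln(16.27) / 0.02400 = 2.789 / 0.02400 = 116.2 h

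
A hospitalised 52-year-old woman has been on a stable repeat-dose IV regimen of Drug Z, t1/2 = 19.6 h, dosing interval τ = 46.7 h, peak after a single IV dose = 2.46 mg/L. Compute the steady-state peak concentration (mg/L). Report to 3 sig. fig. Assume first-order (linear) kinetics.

3.04 mg/L

k = ln2 / t½ = 0.693147 / 19.6 = 0.03536 h⁻¹
e^(−kτ) = e^(−0.03536 × 46.7) = 0.1918
Accumulation ratio R = 1 / (1 − e^(−kτ)) = 1 / (1 − 0.1918) = 1.237
Steady-state peak = C₀ × R = 2.46 × 1.237 = 3.043 mg/L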